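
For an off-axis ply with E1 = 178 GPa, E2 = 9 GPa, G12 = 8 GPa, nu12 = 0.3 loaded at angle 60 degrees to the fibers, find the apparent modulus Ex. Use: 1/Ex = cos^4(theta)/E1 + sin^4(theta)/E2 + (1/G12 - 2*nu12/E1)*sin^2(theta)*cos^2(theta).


cos^4(60) = 0.0625, sin^4(60) = 0.5625, sin^2(60)*cos^2(60) = 0.1875
1/G12 - 2*nu12/E1 = 1/8 - 2*0.3/178 = 0.121629 GPa^-1
1/Ex = 0.0625/178 + 0.5625/9 + 0.121629*0.1875 = 0.0856566 GPa^-1
Ex = 11.67 GPa

11.67 GPa


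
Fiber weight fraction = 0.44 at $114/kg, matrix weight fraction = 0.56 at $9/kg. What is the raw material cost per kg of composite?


Cost = cost_f*Wf + cost_m*Wm = 114*0.44 + 9*0.56 = $55.2/kg

$55.2/kg


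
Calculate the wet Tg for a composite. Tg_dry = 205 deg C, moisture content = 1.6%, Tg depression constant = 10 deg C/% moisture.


Tg_wet = Tg_dry - k*moisture = 205 - 10*1.6 = 189.0 deg C

189.0 deg C


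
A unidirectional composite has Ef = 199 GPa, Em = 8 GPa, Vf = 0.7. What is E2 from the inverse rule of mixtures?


1/E2 = Vf/Ef + (1-Vf)/Em = 0.7/199 + 0.3/8
E2 = 24.38 GPa

24.38 GPa


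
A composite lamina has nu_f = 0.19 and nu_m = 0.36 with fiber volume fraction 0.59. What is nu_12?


nu_12 = nu_f*Vf + nu_m*(1-Vf) = 0.19*0.59 + 0.36*0.41 = 0.2597

0.2597


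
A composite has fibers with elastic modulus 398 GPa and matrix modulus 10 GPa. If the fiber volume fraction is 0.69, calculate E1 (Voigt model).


E1 = Ef*Vf + Em*(1-Vf) = 398*0.69 + 10*0.31 = 277.72 GPa

277.72 GPa


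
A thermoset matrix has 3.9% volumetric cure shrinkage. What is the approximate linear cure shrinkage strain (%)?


Linear shrinkage ≈ vol_shrink/3 = 3.9/3 = 1.3%

1.3%


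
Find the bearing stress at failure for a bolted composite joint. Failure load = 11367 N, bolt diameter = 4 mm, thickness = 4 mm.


sigma_br = F/(d*h) = 11367/(4*4) = 710.4 MPa

710.4 MPa


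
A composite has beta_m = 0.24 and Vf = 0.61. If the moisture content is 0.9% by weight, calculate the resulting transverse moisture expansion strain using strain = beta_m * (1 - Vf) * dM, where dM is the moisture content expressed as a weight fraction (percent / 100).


dM = 0.9/100 = 0.009
strain = beta_m * (1-Vf) * dM = 0.24 * 0.39 * 0.009 = 0.0008424

0.0008424


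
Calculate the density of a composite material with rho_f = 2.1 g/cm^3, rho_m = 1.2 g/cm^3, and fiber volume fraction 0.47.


rho_c = rho_f*Vf + rho_m*(1-Vf) = 2.1*0.47 + 1.2*0.53 = 1.623 g/cm^3

1.623 g/cm^3


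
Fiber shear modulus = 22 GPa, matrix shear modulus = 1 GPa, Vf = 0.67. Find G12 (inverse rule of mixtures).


1/G12 = Vf/Gf + (1-Vf)/Gm = 0.67/22 + 0.33/1
G12 = 2.77 GPa

2.77 GPa


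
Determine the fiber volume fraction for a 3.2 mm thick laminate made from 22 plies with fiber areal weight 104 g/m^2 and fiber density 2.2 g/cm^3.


Vf = n * FAW / (rho_f * h * 1000) = 22 * 104 / (2.2 * 3.2 * 1000) = 0.325

0.325


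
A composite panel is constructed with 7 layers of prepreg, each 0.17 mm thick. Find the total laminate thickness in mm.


h = n * t_ply = 7 * 0.17 = 1.19 mm

1.19 mm


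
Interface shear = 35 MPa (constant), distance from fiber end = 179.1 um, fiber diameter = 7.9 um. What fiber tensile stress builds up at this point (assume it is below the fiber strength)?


Force balance: sigma_f * (pi*d^2/4) = tau * (pi*d) * x  ->  sigma_f = 4 * tau * x / d
sigma_f = 4 * 35 * 179.1 / 7.9 = 3173.9 MPa

3173.9 MPa


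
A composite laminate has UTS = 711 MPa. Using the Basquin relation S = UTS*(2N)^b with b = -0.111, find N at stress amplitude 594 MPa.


N = 0.5 * (S/UTS)^(1/b) = 0.5 * (594/711)^(1/-0.111) = 2.5259 cycles

2.5259 cycles


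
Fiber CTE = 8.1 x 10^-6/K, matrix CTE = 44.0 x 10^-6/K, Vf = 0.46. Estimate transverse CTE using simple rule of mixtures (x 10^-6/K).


alpha_2 = alpha_f*Vf + alpha_m*(1-Vf) = 8.1*0.46 + 44.0*0.54 = 27.5 x 10^-6/K

27.5 x 10^-6/K


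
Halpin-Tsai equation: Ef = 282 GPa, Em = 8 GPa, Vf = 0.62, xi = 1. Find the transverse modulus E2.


eta = (Ef/Em - 1)/(Ef/Em + xi) = (35.25 - 1)/(35.25 + 1) = 0.9448
E2 = Em*(1+xi*eta*Vf)/(1-eta*Vf) = 30.63 GPa

30.63 GPa


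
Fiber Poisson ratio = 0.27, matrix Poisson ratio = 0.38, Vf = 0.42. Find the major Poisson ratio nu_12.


nu_12 = nu_f*Vf + nu_m*(1-Vf) = 0.27*0.42 + 0.38*0.58 = 0.3338

0.3338


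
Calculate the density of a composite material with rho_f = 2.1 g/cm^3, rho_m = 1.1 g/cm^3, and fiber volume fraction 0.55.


rho_c = rho_f*Vf + rho_m*(1-Vf) = 2.1*0.55 + 1.1*0.45 = 1.65 g/cm^3

1.65 g/cm^3


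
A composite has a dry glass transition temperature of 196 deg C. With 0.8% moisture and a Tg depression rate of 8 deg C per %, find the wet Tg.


Tg_wet = Tg_dry - k*moisture = 196 - 8*0.8 = 189.6 deg C

189.6 deg C


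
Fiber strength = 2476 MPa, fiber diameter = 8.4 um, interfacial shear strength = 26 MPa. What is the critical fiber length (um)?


Lc = sigma_f * d / (2 * tau_i) = 2476 * 8.4 / (2 * 26) = 400.0 um

400.0 um


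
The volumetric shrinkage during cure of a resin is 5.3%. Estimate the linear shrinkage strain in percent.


Linear shrinkage ≈ vol_shrink/3 = 5.3/3 = 1.767%

1.767%


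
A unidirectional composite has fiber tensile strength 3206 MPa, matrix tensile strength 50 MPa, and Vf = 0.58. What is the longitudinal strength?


sigma_1 = sigma_f*Vf + sigma_m*(1-Vf) = 3206*0.58 + 50*0.42 = 1880.5 MPa

1880.5 MPa


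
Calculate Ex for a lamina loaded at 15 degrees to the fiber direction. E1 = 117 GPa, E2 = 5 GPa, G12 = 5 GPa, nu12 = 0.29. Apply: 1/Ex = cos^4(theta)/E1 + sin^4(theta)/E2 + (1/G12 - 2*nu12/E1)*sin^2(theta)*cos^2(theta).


cos^4(15) = 0.870513, sin^4(15) = 0.004487, sin^2(15)*cos^2(15) = 0.0625
1/G12 - 2*nu12/E1 = 1/5 - 2*0.29/117 = 0.195043 GPa^-1
1/Ex = 0.870513/117 + 0.004487/5 + 0.195043*0.0625 = 0.0205279 GPa^-1
Ex = 48.71 GPa

48.71 GPa


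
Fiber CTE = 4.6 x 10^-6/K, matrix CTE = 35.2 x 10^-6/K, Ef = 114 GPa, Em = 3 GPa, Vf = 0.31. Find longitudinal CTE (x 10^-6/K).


E1 = Ef*Vf + Em*(1-Vf) = 37.41
alpha_1 = (alpha_f*Ef*Vf + alpha_m*Em*(1-Vf))/E1 = 6.29 x 10^-6/K

6.29 x 10^-6/K


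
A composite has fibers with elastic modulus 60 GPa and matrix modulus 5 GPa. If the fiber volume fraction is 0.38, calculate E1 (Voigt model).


E1 = Ef*Vf + Em*(1-Vf) = 60*0.38 + 5*0.62 = 25.9 GPa

25.9 GPa


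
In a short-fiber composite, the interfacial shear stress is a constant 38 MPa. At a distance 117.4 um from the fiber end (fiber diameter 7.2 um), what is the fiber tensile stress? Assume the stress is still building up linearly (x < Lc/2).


Force balance: sigma_f * (pi*d^2/4) = tau * (pi*d) * x  ->  sigma_f = 4 * tau * x / d
sigma_f = 4 * 38 * 117.4 / 7.2 = 2478.4 MPa

2478.4 MPa


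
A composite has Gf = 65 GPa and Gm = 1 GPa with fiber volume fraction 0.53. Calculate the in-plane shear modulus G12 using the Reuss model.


1/G12 = Vf/Gf + (1-Vf)/Gm = 0.53/65 + 0.47/1
G12 = 2.09 GPa

2.09 GPa


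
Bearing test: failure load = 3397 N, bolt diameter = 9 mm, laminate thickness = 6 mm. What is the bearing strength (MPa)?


sigma_br = F/(d*h) = 3397/(9*6) = 62.9 MPa

62.9 MPa


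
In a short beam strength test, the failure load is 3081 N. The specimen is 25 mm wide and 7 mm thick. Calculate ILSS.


ILSS = 3F/(4bh) = 3*3081/(4*25*7) = 13.2 MPa

13.2 MPa


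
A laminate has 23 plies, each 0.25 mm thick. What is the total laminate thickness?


h = n * t_ply = 23 * 0.25 = 5.75 mm

5.75 mm


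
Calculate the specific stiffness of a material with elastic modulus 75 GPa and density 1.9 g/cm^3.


Specific stiffness = E/rho = 75/1.9 = 39.5 GPa/(g/cm^3)

39.5 GPa/(g/cm^3)


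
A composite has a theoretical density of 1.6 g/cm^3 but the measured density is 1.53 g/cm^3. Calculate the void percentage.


Void% = (rho_theo - rho_actual)/rho_theo * 100 = (1.6 - 1.53)/1.6 * 100 = 4.38%

4.38%


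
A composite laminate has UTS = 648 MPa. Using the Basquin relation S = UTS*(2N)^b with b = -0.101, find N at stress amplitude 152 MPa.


N = 0.5 * (S/UTS)^(1/b) = 0.5 * (152/648)^(1/-0.101) = 858884.0511 cycles

858884.0511 cycles


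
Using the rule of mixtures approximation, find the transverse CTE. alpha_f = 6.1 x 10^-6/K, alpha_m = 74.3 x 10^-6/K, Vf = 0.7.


alpha_2 = alpha_f*Vf + alpha_m*(1-Vf) = 6.1*0.7 + 74.3*0.3 = 26.6 x 10^-6/K

26.6 x 10^-6/K


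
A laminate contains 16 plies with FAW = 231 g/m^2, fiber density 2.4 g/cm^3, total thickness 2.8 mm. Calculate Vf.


Vf = n * FAW / (rho_f * h * 1000) = 16 * 231 / (2.4 * 2.8 * 1000) = 0.55

0.55


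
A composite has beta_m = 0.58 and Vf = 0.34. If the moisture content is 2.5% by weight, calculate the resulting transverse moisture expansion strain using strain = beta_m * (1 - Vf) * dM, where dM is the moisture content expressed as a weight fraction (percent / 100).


dM = 2.5/100 = 0.025
strain = beta_m * (1-Vf) * dM = 0.58 * 0.66 * 0.025 = 0.00957

0.00957


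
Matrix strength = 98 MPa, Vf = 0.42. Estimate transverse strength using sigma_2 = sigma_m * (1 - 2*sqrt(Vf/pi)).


factor = 1 - 2*sqrt(0.42/pi) = 0.2687
sigma_2 = 98 * 0.2687 = 26.34 MPa

26.34 MPa


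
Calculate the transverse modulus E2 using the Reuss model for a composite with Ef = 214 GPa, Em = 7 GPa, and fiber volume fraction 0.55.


1/E2 = Vf/Ef + (1-Vf)/Em = 0.55/214 + 0.45/7
E2 = 14.96 GPa

14.96 GPa


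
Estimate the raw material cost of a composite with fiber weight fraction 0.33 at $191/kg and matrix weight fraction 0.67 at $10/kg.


Cost = cost_f*Wf + cost_m*Wm = 191*0.33 + 10*0.67 = $69.73/kg

$69.73/kg


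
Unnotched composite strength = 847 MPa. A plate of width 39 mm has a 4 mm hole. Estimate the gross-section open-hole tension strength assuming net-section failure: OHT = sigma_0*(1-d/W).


OHT = sigma_0*(1-d/W) = 847*(1-4/39) = 760.1 MPa

760.1 MPa


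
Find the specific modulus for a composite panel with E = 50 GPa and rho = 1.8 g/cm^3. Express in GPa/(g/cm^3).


Specific stiffness = E/rho = 50/1.8 = 27.8 GPa/(g/cm^3)

27.8 GPa/(g/cm^3)


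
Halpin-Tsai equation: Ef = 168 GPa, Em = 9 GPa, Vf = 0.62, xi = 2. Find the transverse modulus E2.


eta = (Ef/Em - 1)/(Ef/Em + xi) = (18.6667 - 1)/(18.6667 + 2) = 0.8548
E2 = Em*(1+xi*eta*Vf)/(1-eta*Vf) = 39.45 GPa

39.45 GPa


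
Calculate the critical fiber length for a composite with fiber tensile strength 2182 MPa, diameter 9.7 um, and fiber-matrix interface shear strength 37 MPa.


Lc = sigma_f * d / (2 * tau_i) = 2182 * 9.7 / (2 * 37) = 286.0 um

286.0 um


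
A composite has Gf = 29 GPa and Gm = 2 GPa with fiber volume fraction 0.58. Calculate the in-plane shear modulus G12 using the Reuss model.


1/G12 = Vf/Gf + (1-Vf)/Gm = 0.58/29 + 0.42/2
G12 = 4.35 GPa

4.35 GPa


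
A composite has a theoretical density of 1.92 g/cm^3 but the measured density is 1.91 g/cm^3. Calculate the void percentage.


Void% = (rho_theo - rho_actual)/rho_theo * 100 = (1.92 - 1.91)/1.92 * 100 = 0.52%

0.52%


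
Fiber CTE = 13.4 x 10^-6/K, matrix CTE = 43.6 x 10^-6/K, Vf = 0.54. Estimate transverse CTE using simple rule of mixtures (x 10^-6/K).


alpha_2 = alpha_f*Vf + alpha_m*(1-Vf) = 13.4*0.54 + 43.6*0.46 = 27.3 x 10^-6/K

27.3 x 10^-6/K


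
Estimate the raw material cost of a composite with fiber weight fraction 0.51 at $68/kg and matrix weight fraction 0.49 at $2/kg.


Cost = cost_f*Wf + cost_m*Wm = 68*0.51 + 2*0.49 = $35.66/kg

$35.66/kg


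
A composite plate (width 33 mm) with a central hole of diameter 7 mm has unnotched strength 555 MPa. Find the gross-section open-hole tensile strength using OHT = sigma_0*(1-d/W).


OHT = sigma_0*(1-d/W) = 555*(1-7/33) = 437.3 MPa

437.3 MPa


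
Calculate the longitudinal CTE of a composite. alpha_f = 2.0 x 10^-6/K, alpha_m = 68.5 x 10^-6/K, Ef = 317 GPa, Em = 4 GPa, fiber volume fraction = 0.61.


E1 = Ef*Vf + Em*(1-Vf) = 194.93
alpha_1 = (alpha_f*Ef*Vf + alpha_m*Em*(1-Vf))/E1 = 2.53 x 10^-6/K

2.53 x 10^-6/K


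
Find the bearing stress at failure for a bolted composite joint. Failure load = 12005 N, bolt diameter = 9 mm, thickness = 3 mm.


sigma_br = F/(d*h) = 12005/(9*3) = 444.6 MPa

444.6 MPa


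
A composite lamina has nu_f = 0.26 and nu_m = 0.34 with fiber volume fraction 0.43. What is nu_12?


nu_12 = nu_f*Vf + nu_m*(1-Vf) = 0.26*0.43 + 0.34*0.57 = 0.3056

0.3056


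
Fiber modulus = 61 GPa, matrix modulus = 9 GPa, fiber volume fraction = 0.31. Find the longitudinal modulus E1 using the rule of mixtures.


E1 = Ef*Vf + Em*(1-Vf) = 61*0.31 + 9*0.69 = 25.12 GPa

25.12 GPa


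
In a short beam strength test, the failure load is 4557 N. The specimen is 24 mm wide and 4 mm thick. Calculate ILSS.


ILSS = 3F/(4bh) = 3*4557/(4*24*4) = 35.6 MPa

35.6 MPa


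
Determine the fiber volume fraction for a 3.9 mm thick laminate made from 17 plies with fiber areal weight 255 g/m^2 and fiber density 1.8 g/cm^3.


Vf = n * FAW / (rho_f * h * 1000) = 17 * 255 / (1.8 * 3.9 * 1000) = 0.6175

0.6175


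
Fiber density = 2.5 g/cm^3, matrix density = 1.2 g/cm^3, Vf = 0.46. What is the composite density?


rho_c = rho_f*Vf + rho_m*(1-Vf) = 2.5*0.46 + 1.2*0.54 = 1.798 g/cm^3

1.798 g/cm^3


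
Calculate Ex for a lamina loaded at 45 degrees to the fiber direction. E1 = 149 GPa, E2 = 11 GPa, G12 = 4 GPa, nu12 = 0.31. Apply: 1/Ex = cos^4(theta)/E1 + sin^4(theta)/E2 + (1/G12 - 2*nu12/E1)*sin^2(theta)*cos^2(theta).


cos^4(45) = 0.25, sin^4(45) = 0.25, sin^2(45)*cos^2(45) = 0.25
1/G12 - 2*nu12/E1 = 1/4 - 2*0.31/149 = 0.245839 GPa^-1
1/Ex = 0.25/149 + 0.25/11 + 0.245839*0.25 = 0.0858649 GPa^-1
Ex = 11.65 GPa

11.65 GPa


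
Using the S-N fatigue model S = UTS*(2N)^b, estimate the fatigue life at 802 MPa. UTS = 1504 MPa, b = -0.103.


N = 0.5 * (S/UTS)^(1/b) = 0.5 * (802/1504)^(1/-0.103) = 223.9591 cycles

223.9591 cycles


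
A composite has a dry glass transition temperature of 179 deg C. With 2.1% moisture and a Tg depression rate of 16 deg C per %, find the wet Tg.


Tg_wet = Tg_dry - k*moisture = 179 - 16*2.1 = 145.4 deg C

145.4 deg C


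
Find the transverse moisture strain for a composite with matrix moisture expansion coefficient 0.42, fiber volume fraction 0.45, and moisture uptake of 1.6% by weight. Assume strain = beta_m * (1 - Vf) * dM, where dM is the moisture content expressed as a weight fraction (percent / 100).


dM = 1.6/100 = 0.016
strain = beta_m * (1-Vf) * dM = 0.42 * 0.55 * 0.016 = 0.003696

0.003696


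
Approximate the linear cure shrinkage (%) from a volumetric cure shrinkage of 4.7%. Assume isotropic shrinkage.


Linear shrinkage ≈ vol_shrink/3 = 4.7/3 = 1.567%

1.567%


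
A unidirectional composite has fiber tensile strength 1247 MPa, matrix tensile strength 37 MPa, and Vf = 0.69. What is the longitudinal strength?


sigma_1 = sigma_f*Vf + sigma_m*(1-Vf) = 1247*0.69 + 37*0.31 = 871.9 MPa

871.9 MPa


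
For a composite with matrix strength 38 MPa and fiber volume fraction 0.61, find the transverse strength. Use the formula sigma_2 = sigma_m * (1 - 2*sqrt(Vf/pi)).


factor = 1 - 2*sqrt(0.61/pi) = 0.1187
sigma_2 = 38 * 0.1187 = 4.51 MPa

4.51 MPa


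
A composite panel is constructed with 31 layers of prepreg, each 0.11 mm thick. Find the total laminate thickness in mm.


h = n * t_ply = 31 * 0.11 = 3.41 mm

3.41 mm


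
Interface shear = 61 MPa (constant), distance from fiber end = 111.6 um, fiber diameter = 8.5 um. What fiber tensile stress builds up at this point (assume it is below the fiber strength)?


Force balance: sigma_f * (pi*d^2/4) = tau * (pi*d) * x  ->  sigma_f = 4 * tau * x / d
sigma_f = 4 * 61 * 111.6 / 8.5 = 3203.6 MPa

3203.6 MPa


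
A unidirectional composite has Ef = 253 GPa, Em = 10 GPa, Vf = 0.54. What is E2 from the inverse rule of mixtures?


1/E2 = Vf/Ef + (1-Vf)/Em = 0.54/253 + 0.46/10
E2 = 20.78 GPa

20.78 GPa


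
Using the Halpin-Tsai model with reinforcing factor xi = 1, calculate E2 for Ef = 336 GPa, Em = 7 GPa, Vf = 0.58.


eta = (Ef/Em - 1)/(Ef/Em + xi) = (48.0 - 1)/(48.0 + 1) = 0.9592
E2 = Em*(1+xi*eta*Vf)/(1-eta*Vf) = 24.55 GPa

24.55 GPa


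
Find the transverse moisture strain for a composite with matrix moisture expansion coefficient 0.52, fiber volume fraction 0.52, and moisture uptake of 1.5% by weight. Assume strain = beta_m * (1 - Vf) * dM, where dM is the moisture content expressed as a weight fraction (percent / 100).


dM = 1.5/100 = 0.015
strain = beta_m * (1-Vf) * dM = 0.52 * 0.48 * 0.015 = 0.003744

0.003744


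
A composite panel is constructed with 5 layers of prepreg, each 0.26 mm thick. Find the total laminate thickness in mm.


h = n * t_ply = 5 * 0.26 = 1.3 mm

1.3 mm


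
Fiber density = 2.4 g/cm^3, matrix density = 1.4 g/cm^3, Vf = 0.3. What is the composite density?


rho_c = rho_f*Vf + rho_m*(1-Vf) = 2.4*0.3 + 1.4*0.7 = 1.7 g/cm^3

1.7 g/cm^3


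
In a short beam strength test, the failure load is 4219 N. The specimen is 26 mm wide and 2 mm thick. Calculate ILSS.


ILSS = 3F/(4bh) = 3*4219/(4*26*2) = 60.85 MPa

60.85 MPa


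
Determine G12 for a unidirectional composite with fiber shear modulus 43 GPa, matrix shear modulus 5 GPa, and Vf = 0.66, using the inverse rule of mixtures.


1/G12 = Vf/Gf + (1-Vf)/Gm = 0.66/43 + 0.34/5
G12 = 12.0 GPa

12.0 GPa


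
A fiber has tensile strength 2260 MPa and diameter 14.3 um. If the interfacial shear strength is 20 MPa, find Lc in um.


Lc = sigma_f * d / (2 * tau_i) = 2260 * 14.3 / (2 * 20) = 808.0 um

808.0 um


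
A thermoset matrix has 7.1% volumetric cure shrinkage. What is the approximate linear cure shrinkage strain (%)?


Linear shrinkage ≈ vol_shrink/3 = 7.1/3 = 2.367%

2.367%


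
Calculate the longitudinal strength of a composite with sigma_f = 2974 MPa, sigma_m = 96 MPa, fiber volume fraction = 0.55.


sigma_1 = sigma_f*Vf + sigma_m*(1-Vf) = 2974*0.55 + 96*0.45 = 1678.9 MPa

1678.9 MPa


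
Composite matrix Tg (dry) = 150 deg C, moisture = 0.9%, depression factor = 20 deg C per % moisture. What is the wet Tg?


Tg_wet = Tg_dry - k*moisture = 150 - 20*0.9 = 132.0 deg C

132.0 deg C


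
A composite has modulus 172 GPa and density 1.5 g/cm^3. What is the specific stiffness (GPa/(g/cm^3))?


Specific stiffness = E/rho = 172/1.5 = 114.7 GPa/(g/cm^3)

114.7 GPa/(g/cm^3)


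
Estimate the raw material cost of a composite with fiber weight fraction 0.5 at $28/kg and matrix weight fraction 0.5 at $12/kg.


Cost = cost_f*Wf + cost_m*Wm = 28*0.5 + 12*0.5 = $20.0/kg

$20.0/kg


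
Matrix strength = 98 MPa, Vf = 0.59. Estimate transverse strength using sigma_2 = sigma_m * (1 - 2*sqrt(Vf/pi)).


factor = 1 - 2*sqrt(0.59/pi) = 0.1333
sigma_2 = 98 * 0.1333 = 13.06 MPa

13.06 MPa


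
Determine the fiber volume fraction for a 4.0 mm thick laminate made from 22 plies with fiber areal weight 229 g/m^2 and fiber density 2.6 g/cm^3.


Vf = n * FAW / (rho_f * h * 1000) = 22 * 229 / (2.6 * 4.0 * 1000) = 0.4844

0.4844


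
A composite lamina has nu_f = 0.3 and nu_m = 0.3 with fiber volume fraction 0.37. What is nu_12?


nu_12 = nu_f*Vf + nu_m*(1-Vf) = 0.3*0.37 + 0.3*0.63 = 0.3

0.3


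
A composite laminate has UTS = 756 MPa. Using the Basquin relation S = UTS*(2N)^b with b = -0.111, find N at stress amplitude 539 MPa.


N = 0.5 * (S/UTS)^(1/b) = 0.5 * (539/756)^(1/-0.111) = 10.5364 cycles

10.5364 cycles


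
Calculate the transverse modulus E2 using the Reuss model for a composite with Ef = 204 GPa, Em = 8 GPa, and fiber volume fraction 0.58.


1/E2 = Vf/Ef + (1-Vf)/Em = 0.58/204 + 0.42/8
E2 = 18.07 GPa

18.07 GPa


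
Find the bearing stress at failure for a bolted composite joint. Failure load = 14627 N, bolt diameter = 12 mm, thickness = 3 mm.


sigma_br = F/(d*h) = 14627/(12*3) = 406.3 MPa

406.3 MPa


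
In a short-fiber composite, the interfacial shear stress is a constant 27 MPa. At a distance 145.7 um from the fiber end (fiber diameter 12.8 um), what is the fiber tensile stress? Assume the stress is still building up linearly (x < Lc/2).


Force balance: sigma_f * (pi*d^2/4) = tau * (pi*d) * x  ->  sigma_f = 4 * tau * x / d
sigma_f = 4 * 27 * 145.7 / 12.8 = 1229.3 MPa

1229.3 MPa


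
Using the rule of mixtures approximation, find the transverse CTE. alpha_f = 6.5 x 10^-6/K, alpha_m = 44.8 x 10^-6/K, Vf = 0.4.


alpha_2 = alpha_f*Vf + alpha_m*(1-Vf) = 6.5*0.4 + 44.8*0.6 = 29.5 x 10^-6/K

29.5 x 10^-6/K


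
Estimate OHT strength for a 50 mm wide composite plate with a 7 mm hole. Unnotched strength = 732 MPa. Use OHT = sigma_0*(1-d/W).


OHT = sigma_0*(1-d/W) = 732*(1-7/50) = 629.5 MPa

629.5 MPa


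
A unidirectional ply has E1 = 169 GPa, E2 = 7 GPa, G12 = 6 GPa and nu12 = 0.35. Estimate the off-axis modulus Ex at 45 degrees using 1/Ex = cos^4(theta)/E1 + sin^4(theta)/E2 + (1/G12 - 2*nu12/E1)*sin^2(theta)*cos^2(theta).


cos^4(45) = 0.25, sin^4(45) = 0.25, sin^2(45)*cos^2(45) = 0.25
1/G12 - 2*nu12/E1 = 1/6 - 2*0.35/169 = 0.162525 GPa^-1
1/Ex = 0.25/169 + 0.25/7 + 0.162525*0.25 = 0.0778247 GPa^-1
Ex = 12.85 GPa

12.85 GPa


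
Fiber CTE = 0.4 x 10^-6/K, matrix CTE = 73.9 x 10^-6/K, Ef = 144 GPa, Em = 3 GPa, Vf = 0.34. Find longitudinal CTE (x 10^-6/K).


E1 = Ef*Vf + Em*(1-Vf) = 50.94
alpha_1 = (alpha_f*Ef*Vf + alpha_m*Em*(1-Vf))/E1 = 3.26 x 10^-6/K

3.26 x 10^-6/K


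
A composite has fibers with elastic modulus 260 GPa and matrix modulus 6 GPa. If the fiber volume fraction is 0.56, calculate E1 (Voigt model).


E1 = Ef*Vf + Em*(1-Vf) = 260*0.56 + 6*0.44 = 148.24 GPa

148.24 GPa


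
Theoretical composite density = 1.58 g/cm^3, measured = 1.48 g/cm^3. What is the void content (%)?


Void% = (rho_theo - rho_actual)/rho_theo * 100 = (1.58 - 1.48)/1.58 * 100 = 6.33%

6.33%


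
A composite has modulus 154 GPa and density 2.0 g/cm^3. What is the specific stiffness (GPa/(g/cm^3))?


Specific stiffness = E/rho = 154/2.0 = 77.0 GPa/(g/cm^3)

77.0 GPa/(g/cm^3)


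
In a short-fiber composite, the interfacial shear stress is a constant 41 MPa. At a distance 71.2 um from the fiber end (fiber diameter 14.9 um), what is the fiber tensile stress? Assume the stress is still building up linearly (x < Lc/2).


Force balance: sigma_f * (pi*d^2/4) = tau * (pi*d) * x  ->  sigma_f = 4 * tau * x / d
sigma_f = 4 * 41 * 71.2 / 14.9 = 783.7 MPa

783.7 MPa


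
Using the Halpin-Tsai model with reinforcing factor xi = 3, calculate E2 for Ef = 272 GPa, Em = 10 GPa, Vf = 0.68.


eta = (Ef/Em - 1)/(Ef/Em + xi) = (27.2 - 1)/(27.2 + 3) = 0.8675
E2 = Em*(1+xi*eta*Vf)/(1-eta*Vf) = 67.55 GPa

67.55 GPa


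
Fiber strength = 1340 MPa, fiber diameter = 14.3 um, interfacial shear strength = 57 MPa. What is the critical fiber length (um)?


Lc = sigma_f * d / (2 * tau_i) = 1340 * 14.3 / (2 * 57) = 168.1 um

168.1 um


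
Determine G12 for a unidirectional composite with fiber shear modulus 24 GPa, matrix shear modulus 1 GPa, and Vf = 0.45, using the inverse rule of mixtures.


1/G12 = Vf/Gf + (1-Vf)/Gm = 0.45/24 + 0.55/1
G12 = 1.76 GPa

1.76 GPa


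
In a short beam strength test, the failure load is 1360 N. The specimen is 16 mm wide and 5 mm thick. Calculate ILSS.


ILSS = 3F/(4bh) = 3*1360/(4*16*5) = 12.75 MPa

12.75 MPa


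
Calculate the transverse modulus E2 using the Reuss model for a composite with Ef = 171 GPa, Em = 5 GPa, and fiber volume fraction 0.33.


1/E2 = Vf/Ef + (1-Vf)/Em = 0.33/171 + 0.67/5
E2 = 7.36 GPa

7.36 GPa


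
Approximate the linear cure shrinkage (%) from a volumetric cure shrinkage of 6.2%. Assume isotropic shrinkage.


Linear shrinkage ≈ vol_shrink/3 = 6.2/3 = 2.067%

2.067%


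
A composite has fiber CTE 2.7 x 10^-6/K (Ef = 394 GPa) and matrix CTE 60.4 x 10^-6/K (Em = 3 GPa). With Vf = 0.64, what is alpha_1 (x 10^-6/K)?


E1 = Ef*Vf + Em*(1-Vf) = 253.24
alpha_1 = (alpha_f*Ef*Vf + alpha_m*Em*(1-Vf))/E1 = 2.95 x 10^-6/K

2.95 x 10^-6/K


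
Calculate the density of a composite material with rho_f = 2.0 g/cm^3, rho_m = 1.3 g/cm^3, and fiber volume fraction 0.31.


rho_c = rho_f*Vf + rho_m*(1-Vf) = 2.0*0.31 + 1.3*0.69 = 1.517 g/cm^3

1.517 g/cm^3


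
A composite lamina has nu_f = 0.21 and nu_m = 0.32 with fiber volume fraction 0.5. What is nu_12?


nu_12 = nu_f*Vf + nu_m*(1-Vf) = 0.21*0.5 + 0.32*0.5 = 0.265

0.265


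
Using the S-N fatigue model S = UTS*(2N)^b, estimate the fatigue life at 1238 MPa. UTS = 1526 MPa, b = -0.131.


N = 0.5 * (S/UTS)^(1/b) = 0.5 * (1238/1526)^(1/-0.131) = 2.4681 cycles

2.4681 cycles


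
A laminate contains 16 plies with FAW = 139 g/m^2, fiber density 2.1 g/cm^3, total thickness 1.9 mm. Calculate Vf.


Vf = n * FAW / (rho_f * h * 1000) = 16 * 139 / (2.1 * 1.9 * 1000) = 0.5574

0.5574


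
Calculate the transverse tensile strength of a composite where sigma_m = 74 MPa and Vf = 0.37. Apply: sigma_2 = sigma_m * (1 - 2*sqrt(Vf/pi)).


factor = 1 - 2*sqrt(0.37/pi) = 0.3136
sigma_2 = 74 * 0.3136 = 23.21 MPa

23.21 MPa


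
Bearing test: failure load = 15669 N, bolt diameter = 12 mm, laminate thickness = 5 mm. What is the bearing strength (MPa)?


sigma_br = F/(d*h) = 15669/(12*5) = 261.2 MPa

261.2 MPa


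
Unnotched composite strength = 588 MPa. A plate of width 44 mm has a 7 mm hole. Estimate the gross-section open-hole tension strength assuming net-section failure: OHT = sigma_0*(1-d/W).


OHT = sigma_0*(1-d/W) = 588*(1-7/44) = 494.5 MPa

494.5 MPa


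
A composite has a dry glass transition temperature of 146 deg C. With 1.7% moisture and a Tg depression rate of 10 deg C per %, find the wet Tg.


Tg_wet = Tg_dry - k*moisture = 146 - 10*1.7 = 129.0 deg C

129.0 deg C


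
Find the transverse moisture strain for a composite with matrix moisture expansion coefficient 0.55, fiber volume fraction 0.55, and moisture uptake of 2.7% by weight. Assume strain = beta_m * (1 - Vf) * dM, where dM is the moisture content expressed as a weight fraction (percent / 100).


dM = 2.7/100 = 0.027
strain = beta_m * (1-Vf) * dM = 0.55 * 0.45 * 0.027 = 0.0066825

0.0066825


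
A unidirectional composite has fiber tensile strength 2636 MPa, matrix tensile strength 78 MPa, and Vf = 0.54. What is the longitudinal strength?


sigma_1 = sigma_f*Vf + sigma_m*(1-Vf) = 2636*0.54 + 78*0.46 = 1459.3 MPa

1459.3 MPa


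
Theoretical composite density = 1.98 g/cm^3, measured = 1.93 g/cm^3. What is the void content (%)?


Void% = (rho_theo - rho_actual)/rho_theo * 100 = (1.98 - 1.93)/1.98 * 100 = 2.53%

2.53%


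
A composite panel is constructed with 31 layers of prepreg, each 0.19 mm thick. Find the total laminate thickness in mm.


h = n * t_ply = 31 * 0.19 = 5.89 mm

5.89 mm


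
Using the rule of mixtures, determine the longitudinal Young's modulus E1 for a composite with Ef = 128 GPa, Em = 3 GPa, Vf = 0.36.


E1 = Ef*Vf + Em*(1-Vf) = 128*0.36 + 3*0.64 = 48.0 GPa

48.0 GPa


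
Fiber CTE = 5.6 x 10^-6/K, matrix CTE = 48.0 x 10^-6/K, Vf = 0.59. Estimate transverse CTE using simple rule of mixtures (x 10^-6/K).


alpha_2 = alpha_f*Vf + alpha_m*(1-Vf) = 5.6*0.59 + 48.0*0.41 = 23.0 x 10^-6/K

23.0 x 10^-6/K


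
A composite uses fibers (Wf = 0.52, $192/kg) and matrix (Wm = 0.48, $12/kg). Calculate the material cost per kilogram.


Cost = cost_f*Wf + cost_m*Wm = 192*0.52 + 12*0.48 = $105.6/kg

$105.6/kg


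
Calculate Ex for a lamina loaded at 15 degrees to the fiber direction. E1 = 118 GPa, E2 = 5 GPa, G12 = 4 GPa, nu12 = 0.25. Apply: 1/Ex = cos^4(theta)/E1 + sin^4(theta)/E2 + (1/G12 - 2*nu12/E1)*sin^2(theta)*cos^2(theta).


cos^4(15) = 0.870513, sin^4(15) = 0.004487, sin^2(15)*cos^2(15) = 0.0625
1/G12 - 2*nu12/E1 = 1/4 - 2*0.25/118 = 0.245763 GPa^-1
1/Ex = 0.870513/118 + 0.004487/5 + 0.245763*0.0625 = 0.0236349 GPa^-1
Ex = 42.31 GPa

42.31 GPa


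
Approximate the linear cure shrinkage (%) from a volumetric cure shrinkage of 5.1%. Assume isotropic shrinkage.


Linear shrinkage ≈ vol_shrink/3 = 5.1/3 = 1.7%

1.7%


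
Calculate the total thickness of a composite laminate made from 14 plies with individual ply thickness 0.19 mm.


h = n * t_ply = 14 * 0.19 = 2.66 mm

2.66 mm


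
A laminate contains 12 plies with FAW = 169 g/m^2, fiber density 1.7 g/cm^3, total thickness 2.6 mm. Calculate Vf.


Vf = n * FAW / (rho_f * h * 1000) = 12 * 169 / (1.7 * 2.6 * 1000) = 0.4588

0.4588


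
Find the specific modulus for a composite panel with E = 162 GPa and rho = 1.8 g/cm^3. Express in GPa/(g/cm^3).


Specific stiffness = E/rho = 162/1.8 = 90.0 GPa/(g/cm^3)

90.0 GPa/(g/cm^3)


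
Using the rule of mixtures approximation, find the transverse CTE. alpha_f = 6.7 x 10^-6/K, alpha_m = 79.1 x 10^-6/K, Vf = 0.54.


alpha_2 = alpha_f*Vf + alpha_m*(1-Vf) = 6.7*0.54 + 79.1*0.46 = 40.0 x 10^-6/K

40.0 x 10^-6/K


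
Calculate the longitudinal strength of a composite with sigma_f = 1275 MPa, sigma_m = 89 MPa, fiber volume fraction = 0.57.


sigma_1 = sigma_f*Vf + sigma_m*(1-Vf) = 1275*0.57 + 89*0.43 = 765.0 MPa

765.0 MPa


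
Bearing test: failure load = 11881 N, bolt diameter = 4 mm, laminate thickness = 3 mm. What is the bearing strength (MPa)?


sigma_br = F/(d*h) = 11881/(4*3) = 990.1 MPa

990.1 MPa


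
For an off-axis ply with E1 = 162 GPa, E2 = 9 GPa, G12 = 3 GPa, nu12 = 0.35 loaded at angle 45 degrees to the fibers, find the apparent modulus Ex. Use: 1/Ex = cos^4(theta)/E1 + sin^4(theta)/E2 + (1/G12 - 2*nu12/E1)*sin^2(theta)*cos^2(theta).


cos^4(45) = 0.25, sin^4(45) = 0.25, sin^2(45)*cos^2(45) = 0.25
1/G12 - 2*nu12/E1 = 1/3 - 2*0.35/162 = 0.329012 GPa^-1
1/Ex = 0.25/162 + 0.25/9 + 0.329012*0.25 = 0.1115741 GPa^-1
Ex = 8.96 GPa

8.96 GPa


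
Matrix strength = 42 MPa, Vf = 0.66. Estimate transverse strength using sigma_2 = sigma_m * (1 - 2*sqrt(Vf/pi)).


factor = 1 - 2*sqrt(0.66/pi) = 0.0833
sigma_2 = 42 * 0.0833 = 3.5 MPa

3.5 MPa


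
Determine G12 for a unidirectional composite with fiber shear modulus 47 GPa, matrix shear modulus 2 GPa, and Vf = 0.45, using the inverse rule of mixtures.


1/G12 = Vf/Gf + (1-Vf)/Gm = 0.45/47 + 0.55/2
G12 = 3.51 GPa

3.51 GPa


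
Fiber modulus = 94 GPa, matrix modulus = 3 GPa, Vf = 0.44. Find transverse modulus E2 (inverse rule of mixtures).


1/E2 = Vf/Ef + (1-Vf)/Em = 0.44/94 + 0.56/3
E2 = 5.23 GPa

5.23 GPa


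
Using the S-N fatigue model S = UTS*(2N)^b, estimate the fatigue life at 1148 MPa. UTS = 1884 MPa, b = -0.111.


N = 0.5 * (S/UTS)^(1/b) = 0.5 * (1148/1884)^(1/-0.111) = 43.3670 cycles

43.3670 cycles


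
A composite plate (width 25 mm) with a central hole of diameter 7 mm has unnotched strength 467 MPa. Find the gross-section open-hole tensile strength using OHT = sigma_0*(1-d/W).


OHT = sigma_0*(1-d/W) = 467*(1-7/25) = 336.2 MPa

336.2 MPa


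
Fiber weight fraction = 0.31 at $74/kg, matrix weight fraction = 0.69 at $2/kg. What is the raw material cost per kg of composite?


Cost = cost_f*Wf + cost_m*Wm = 74*0.31 + 2*0.69 = $24.32/kg

$24.32/kg


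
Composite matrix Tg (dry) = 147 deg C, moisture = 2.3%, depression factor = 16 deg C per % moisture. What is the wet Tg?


Tg_wet = Tg_dry - k*moisture = 147 - 16*2.3 = 110.2 deg C

110.2 deg C


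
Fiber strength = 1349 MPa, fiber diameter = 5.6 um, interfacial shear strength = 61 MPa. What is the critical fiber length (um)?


Lc = sigma_f * d / (2 * tau_i) = 1349 * 5.6 / (2 * 61) = 61.9 um

61.9 um


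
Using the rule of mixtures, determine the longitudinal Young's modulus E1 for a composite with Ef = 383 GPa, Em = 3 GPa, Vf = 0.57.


E1 = Ef*Vf + Em*(1-Vf) = 383*0.57 + 3*0.43 = 219.6 GPa

219.6 GPa


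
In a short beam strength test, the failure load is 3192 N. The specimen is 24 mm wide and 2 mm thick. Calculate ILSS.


ILSS = 3F/(4bh) = 3*3192/(4*24*2) = 49.88 MPa

49.88 MPa


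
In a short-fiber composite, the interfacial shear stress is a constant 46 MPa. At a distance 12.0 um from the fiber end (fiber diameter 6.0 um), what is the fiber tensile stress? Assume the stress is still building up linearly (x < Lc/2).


Force balance: sigma_f * (pi*d^2/4) = tau * (pi*d) * x  ->  sigma_f = 4 * tau * x / d
sigma_f = 4 * 46 * 12.0 / 6.0 = 368.0 MPa

368.0 MPa


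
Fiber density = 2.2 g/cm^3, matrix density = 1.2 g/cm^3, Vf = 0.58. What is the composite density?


rho_c = rho_f*Vf + rho_m*(1-Vf) = 2.2*0.58 + 1.2*0.42 = 1.78 g/cm^3

1.78 g/cm^3


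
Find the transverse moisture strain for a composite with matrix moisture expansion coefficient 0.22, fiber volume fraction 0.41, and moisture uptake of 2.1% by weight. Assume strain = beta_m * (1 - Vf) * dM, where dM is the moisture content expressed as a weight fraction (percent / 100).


dM = 2.1/100 = 0.021
strain = beta_m * (1-Vf) * dM = 0.22 * 0.59 * 0.021 = 0.0027258

0.0027258


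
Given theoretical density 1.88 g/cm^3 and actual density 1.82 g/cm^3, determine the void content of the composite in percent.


Void% = (rho_theo - rho_actual)/rho_theo * 100 = (1.88 - 1.82)/1.88 * 100 = 3.19%

3.19%


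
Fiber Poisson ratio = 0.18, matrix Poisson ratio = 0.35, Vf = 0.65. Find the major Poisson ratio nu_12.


nu_12 = nu_f*Vf + nu_m*(1-Vf) = 0.18*0.65 + 0.35*0.35 = 0.2395

0.2395


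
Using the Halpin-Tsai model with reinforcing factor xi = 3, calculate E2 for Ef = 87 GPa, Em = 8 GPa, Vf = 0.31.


eta = (Ef/Em - 1)/(Ef/Em + xi) = (10.875 - 1)/(10.875 + 3) = 0.7117
E2 = Em*(1+xi*eta*Vf)/(1-eta*Vf) = 17.06 GPa

17.06 GPa


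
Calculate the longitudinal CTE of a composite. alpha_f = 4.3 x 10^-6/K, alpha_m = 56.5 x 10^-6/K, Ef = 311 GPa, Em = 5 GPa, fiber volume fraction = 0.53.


E1 = Ef*Vf + Em*(1-Vf) = 167.18
alpha_1 = (alpha_f*Ef*Vf + alpha_m*Em*(1-Vf))/E1 = 5.03 x 10^-6/K

5.03 x 10^-6/K


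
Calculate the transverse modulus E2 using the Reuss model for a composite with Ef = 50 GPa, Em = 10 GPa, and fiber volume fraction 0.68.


1/E2 = Vf/Ef + (1-Vf)/Em = 0.68/50 + 0.32/10
E2 = 21.93 GPa

21.93 GPa


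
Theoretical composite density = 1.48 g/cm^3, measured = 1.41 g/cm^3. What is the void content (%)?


Void% = (rho_theo - rho_actual)/rho_theo * 100 = (1.48 - 1.41)/1.48 * 100 = 4.73%

4.73%


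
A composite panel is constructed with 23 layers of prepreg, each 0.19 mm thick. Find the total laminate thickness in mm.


h = n * t_ply = 23 * 0.19 = 4.37 mm

4.37 mm


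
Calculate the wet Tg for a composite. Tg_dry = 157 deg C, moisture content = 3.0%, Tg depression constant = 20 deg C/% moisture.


Tg_wet = Tg_dry - k*moisture = 157 - 20*3.0 = 97.0 deg C

97.0 deg C


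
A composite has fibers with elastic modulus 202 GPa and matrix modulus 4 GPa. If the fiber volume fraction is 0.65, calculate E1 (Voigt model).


E1 = Ef*Vf + Em*(1-Vf) = 202*0.65 + 4*0.35 = 132.7 GPa

132.7 GPa


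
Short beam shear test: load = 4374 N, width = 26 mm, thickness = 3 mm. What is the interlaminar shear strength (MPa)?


ILSS = 3F/(4bh) = 3*4374/(4*26*3) = 42.06 MPa

42.06 MPa


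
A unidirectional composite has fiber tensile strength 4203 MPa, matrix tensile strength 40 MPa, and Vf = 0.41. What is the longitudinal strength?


sigma_1 = sigma_f*Vf + sigma_m*(1-Vf) = 4203*0.41 + 40*0.59 = 1746.8 MPa

1746.8 MPa


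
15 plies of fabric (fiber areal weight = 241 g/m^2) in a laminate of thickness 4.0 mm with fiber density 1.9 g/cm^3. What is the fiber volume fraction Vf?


Vf = n * FAW / (rho_f * h * 1000) = 15 * 241 / (1.9 * 4.0 * 1000) = 0.4757

0.4757


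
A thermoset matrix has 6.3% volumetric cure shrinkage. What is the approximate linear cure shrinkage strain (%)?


Linear shrinkage ≈ vol_shrink/3 = 6.3/3 = 2.1%

2.1%


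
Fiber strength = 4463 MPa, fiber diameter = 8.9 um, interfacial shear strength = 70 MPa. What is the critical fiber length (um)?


Lc = sigma_f * d / (2 * tau_i) = 4463 * 8.9 / (2 * 70) = 283.7 um

283.7 um


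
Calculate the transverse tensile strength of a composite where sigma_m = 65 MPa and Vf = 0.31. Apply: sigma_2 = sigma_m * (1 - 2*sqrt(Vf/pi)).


factor = 1 - 2*sqrt(0.31/pi) = 0.3717
sigma_2 = 65 * 0.3717 = 24.16 MPa

24.16 MPa


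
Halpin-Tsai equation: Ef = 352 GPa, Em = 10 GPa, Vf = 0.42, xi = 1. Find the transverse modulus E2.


eta = (Ef/Em - 1)/(Ef/Em + xi) = (35.2 - 1)/(35.2 + 1) = 0.9448
E2 = Em*(1+xi*eta*Vf)/(1-eta*Vf) = 23.16 GPa

23.16 GPa


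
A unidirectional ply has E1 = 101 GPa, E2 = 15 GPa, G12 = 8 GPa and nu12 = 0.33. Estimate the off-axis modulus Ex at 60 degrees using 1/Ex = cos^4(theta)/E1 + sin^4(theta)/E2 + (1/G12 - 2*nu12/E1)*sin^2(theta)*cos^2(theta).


cos^4(60) = 0.0625, sin^4(60) = 0.5625, sin^2(60)*cos^2(60) = 0.1875
1/G12 - 2*nu12/E1 = 1/8 - 2*0.33/101 = 0.118465 GPa^-1
1/Ex = 0.0625/101 + 0.5625/15 + 0.118465*0.1875 = 0.0603311 GPa^-1
Ex = 16.58 GPa

16.58 GPa


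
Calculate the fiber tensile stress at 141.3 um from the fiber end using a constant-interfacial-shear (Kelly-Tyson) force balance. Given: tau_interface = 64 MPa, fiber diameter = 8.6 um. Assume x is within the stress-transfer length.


Force balance: sigma_f * (pi*d^2/4) = tau * (pi*d) * x  ->  sigma_f = 4 * tau * x / d
sigma_f = 4 * 64 * 141.3 / 8.6 = 4206.1 MPa

4206.1 MPa


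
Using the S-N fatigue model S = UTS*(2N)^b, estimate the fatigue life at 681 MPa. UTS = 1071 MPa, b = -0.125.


N = 0.5 * (S/UTS)^(1/b) = 0.5 * (681/1071)^(1/-0.125) = 18.7115 cycles

18.7115 cycles


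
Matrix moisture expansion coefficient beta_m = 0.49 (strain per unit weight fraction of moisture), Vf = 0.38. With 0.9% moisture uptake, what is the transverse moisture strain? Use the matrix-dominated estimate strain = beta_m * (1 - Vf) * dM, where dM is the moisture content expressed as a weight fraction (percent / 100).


dM = 0.9/100 = 0.009
strain = beta_m * (1-Vf) * dM = 0.49 * 0.62 * 0.009 = 0.0027342

0.0027342


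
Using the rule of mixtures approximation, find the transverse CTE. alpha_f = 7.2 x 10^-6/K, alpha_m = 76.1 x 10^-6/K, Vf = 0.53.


alpha_2 = alpha_f*Vf + alpha_m*(1-Vf) = 7.2*0.53 + 76.1*0.47 = 39.6 x 10^-6/K

39.6 x 10^-6/K


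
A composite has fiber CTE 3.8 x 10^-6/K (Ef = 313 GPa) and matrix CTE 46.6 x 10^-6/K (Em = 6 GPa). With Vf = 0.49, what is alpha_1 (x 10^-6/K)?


E1 = Ef*Vf + Em*(1-Vf) = 156.43
alpha_1 = (alpha_f*Ef*Vf + alpha_m*Em*(1-Vf))/E1 = 4.64 x 10^-6/K

4.64 x 10^-6/K


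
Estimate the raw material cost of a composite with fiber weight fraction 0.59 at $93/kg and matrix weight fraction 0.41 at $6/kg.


Cost = cost_f*Wf + cost_m*Wm = 93*0.59 + 6*0.41 = $57.33/kg

$57.33/kg


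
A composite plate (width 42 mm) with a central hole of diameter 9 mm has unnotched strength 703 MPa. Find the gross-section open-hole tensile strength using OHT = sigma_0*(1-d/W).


OHT = sigma_0*(1-d/W) = 703*(1-9/42) = 552.4 MPa

552.4 MPa


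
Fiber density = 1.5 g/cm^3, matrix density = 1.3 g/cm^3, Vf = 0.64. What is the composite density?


rho_c = rho_f*Vf + rho_m*(1-Vf) = 1.5*0.64 + 1.3*0.36 = 1.428 g/cm^3

1.428 g/cm^3


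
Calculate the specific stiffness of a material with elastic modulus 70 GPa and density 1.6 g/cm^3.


Specific stiffness = E/rho = 70/1.6 = 43.8 GPa/(g/cm^3)

43.8 GPa/(g/cm^3)


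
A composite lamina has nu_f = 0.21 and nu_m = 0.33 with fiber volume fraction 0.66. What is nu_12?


nu_12 = nu_f*Vf + nu_m*(1-Vf) = 0.21*0.66 + 0.33*0.34 = 0.2508

0.2508


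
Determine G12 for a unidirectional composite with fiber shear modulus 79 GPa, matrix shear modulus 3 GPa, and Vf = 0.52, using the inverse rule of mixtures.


1/G12 = Vf/Gf + (1-Vf)/Gm = 0.52/79 + 0.48/3
G12 = 6.0 GPa

6.0 GPa


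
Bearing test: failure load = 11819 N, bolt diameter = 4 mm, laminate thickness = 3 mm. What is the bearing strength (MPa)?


sigma_br = F/(d*h) = 11819/(4*3) = 984.9 MPa

984.9 MPa


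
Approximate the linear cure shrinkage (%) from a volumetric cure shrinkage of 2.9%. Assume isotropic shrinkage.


Linear shrinkage ≈ vol_shrink/3 = 2.9/3 = 0.967%

0.967%
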